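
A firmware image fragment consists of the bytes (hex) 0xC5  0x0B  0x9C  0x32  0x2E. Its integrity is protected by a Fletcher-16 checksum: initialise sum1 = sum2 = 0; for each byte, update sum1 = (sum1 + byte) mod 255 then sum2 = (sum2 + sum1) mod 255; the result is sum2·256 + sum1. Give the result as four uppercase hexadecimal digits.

Running sums (mod 255):
  after byte 0 (0xC5): sum1=197, sum2=197
  after byte 1 (0x0B): sum1=208, sum2=150
  after byte 2 (0x9C): sum1=109, sum2=4
  after byte 3 (0x32): sum1=159, sum2=163
  after byte 4 (0x2E): sum1=205, sum2=113
Checksum = sum2·256 + sum1 = 113·256 + 205 = 29133 = 0x71CD.

71CD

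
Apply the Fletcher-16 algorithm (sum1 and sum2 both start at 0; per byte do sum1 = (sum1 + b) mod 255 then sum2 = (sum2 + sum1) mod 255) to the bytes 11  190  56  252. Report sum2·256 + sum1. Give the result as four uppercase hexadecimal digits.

D5FE

Running sums (mod 255):
  after byte 0 (11): sum1=11, sum2=11
  after byte 1 (190): sum1=201, sum2=212
  after byte 2 (56): sum1=2, sum2=214
  after byte 3 (252): sum1=254, sum2=213
Checksum = sum2·256 + sum1 = 213·256 + 254 = 54782 = 0xD5FE.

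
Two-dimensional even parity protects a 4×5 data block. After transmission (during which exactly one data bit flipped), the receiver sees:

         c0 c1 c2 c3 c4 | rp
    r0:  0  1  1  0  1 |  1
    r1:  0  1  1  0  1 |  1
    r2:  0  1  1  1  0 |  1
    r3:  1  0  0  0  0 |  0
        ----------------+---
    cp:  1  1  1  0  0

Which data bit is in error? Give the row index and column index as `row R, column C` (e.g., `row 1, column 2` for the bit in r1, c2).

Recompute each row's even parity and compare to rp:
  r0: data parity 1, sent rp 1 → ok
  r1: data parity 1, sent rp 1 → ok
  r2: data parity 1, sent rp 1 → ok
  r3: data parity 1, sent rp 0 → mismatch
Recompute each column's even parity and compare to cp:
  c0: data parity 1, sent cp 1 → ok
  c1: data parity 1, sent cp 1 → ok
  c2: data parity 1, sent cp 1 → ok
  c3: data parity 1, sent cp 0 → mismatch
  c4: data parity 0, sent cp 0 → ok
Exactly one row (r3) and one column (c3) fail → the flipped bit is at their intersection.

row 3, column 3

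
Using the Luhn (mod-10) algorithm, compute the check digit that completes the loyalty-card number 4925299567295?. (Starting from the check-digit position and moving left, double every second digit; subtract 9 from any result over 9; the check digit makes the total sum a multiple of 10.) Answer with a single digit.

3

Partial digits right→left: 5 9 2 7 6 5 9 9 2 5 2 9 4
Double every second digit counting from the check-digit position (so the 1st, 3rd, 5th, ... of the partial from the right).
  doubled (with −9 where >9): 1 4 3 9 4 4 8 → sum 33
  kept as-is: 9 7 5 9 5 9 → sum 44
Total = 33 + 44 = 77.
Check digit = (10 − (77 mod 10)) mod 10 = 3.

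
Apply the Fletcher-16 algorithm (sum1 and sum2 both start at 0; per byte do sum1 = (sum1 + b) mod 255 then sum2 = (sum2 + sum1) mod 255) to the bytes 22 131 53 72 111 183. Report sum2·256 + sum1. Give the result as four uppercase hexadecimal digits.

Running sums (mod 255):
  after byte 0 (22): sum1=22, sum2=22
  after byte 1 (131): sum1=153, sum2=175
  after byte 2 (53): sum1=206, sum2=126
  after byte 3 (72): sum1=23, sum2=149
  after byte 4 (111): sum1=134, sum2=28
  after byte 5 (183): sum1=62, sum2=90
Checksum = sum2·256 + sum1 = 90·256 + 62 = 23102 = 0x5A3E.

5A3E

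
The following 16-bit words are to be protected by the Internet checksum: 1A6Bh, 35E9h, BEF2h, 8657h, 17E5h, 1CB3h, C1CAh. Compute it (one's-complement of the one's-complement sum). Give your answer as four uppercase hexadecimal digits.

73FE

One's-complement addition (fold any carry out of bit 15 back into bit 0):
  0x1A6B + 0x35E9 = 0x05054
  0x5054 + 0xBEF2 = 0x10F46 → wrap carry → 0x0F47
  0x0F47 + 0x8657 = 0x0959E
  0x959E + 0x17E5 = 0x0AD83
  0xAD83 + 0x1CB3 = 0x0CA36
  0xCA36 + 0xC1CA = 0x18C00 → wrap carry → 0x8C01
One's-complement sum = 0x8C01.
Checksum = ~0x8C01 & 0xFFFF = 0x73FE.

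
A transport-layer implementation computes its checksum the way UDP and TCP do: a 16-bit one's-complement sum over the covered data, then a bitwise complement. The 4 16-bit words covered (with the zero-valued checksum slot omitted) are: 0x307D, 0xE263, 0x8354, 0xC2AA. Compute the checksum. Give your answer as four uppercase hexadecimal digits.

One's-complement addition (fold any carry out of bit 15 back into bit 0):
  0x307D + 0xE263 = 0x112E0 → wrap carry → 0x12E1
  0x12E1 + 0x8354 = 0x09635
  0x9635 + 0xC2AA = 0x158DF → wrap carry → 0x58E0
One's-complement sum = 0x58E0.
Checksum = ~0x58E0 & 0xFFFF = 0xA71F.

A71F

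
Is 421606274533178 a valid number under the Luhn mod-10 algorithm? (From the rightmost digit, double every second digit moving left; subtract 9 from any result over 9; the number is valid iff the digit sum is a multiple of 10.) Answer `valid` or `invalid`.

From the right, keep odd positions and double even positions (subtract 9 from any doubled value over 9):
  doubled (positions 2,4,...): 5 6 1 5 3 3 4 → sum 27
  kept (positions 1,3,...): 8 1 3 4 2 0 1 4 → sum 23
Total = 50.
50 mod 10 = 0, so the number is valid.

valid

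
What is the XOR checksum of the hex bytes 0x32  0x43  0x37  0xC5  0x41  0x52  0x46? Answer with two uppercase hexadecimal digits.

D6

XOR the bytes together:
  start with 0x32
  0x32 ⊕ 0x43 = 0x71
  0x71 ⊕ 0x37 = 0x46
  0x46 ⊕ 0xC5 = 0x83
  0x83 ⊕ 0x41 = 0xC2
  0xC2 ⊕ 0x52 = 0x90
  0x90 ⊕ 0x46 = 0xD6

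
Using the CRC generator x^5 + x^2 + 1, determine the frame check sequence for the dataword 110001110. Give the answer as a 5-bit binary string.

Append 5 zeros: 11000111000000. Divide by 100101 (XOR where the leading bit is 1):
  pos 0: 110001 XOR 100101 = 010100
  pos 1: 101001 XOR 100101 = 001100
  pos 3: 110010 XOR 100101 = 010111
  pos 4: 101110 XOR 100101 = 001011
  pos 6: 101100 XOR 100101 = 001001
  pos 8: 100100 XOR 100101 = 000001
Remainder (last 5 bits) = 00001. This is the CRC / FCS.

00001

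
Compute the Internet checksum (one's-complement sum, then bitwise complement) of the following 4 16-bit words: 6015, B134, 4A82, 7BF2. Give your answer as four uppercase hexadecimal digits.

One's-complement addition (fold any carry out of bit 15 back into bit 0):
  0x6015 + 0xB134 = 0x11149 → wrap carry → 0x114A
  0x114A + 0x4A82 = 0x05BCC
  0x5BCC + 0x7BF2 = 0x0D7BE
One's-complement sum = 0xD7BE.
Checksum = ~0xD7BE & 0xFFFF = 0x2841.

2841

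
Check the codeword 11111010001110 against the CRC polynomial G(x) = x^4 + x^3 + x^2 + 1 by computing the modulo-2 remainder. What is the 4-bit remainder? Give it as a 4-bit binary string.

Modulo-2 division of 11111010001110 by 11101:
  pos 0: 11111 XOR 11101 = 00010
  pos 3: 10010 XOR 11101 = 01111
  pos 4: 11110 XOR 11101 = 00011
  pos 7: 11011 XOR 11101 = 00110
  pos 9: 11010 XOR 11101 = 00111
Remainder = 0111 (nonzero — an error is detected).

0111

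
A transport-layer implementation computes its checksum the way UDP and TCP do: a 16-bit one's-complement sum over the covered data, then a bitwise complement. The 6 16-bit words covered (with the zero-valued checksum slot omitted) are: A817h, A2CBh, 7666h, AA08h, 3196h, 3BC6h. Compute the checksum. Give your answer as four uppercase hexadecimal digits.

One's-complement addition (fold any carry out of bit 15 back into bit 0):
  0xA817 + 0xA2CB = 0x14AE2 → wrap carry → 0x4AE3
  0x4AE3 + 0x7666 = 0x0C149
  0xC149 + 0xAA08 = 0x16B51 → wrap carry → 0x6B52
  0x6B52 + 0x3196 = 0x09CE8
  0x9CE8 + 0x3BC6 = 0x0D8AE
One's-complement sum = 0xD8AE.
Checksum = ~0xD8AE & 0xFFFF = 0x2751.

2751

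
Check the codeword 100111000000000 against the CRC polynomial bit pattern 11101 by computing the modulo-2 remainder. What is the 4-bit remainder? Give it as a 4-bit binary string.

Modulo-2 division of 100111000000000 by 11101:
  pos 0: 10011 XOR 11101 = 01110
  pos 1: 11101 XOR 11101 = 00000
Remainder = 0000 (zero — the frame passes the CRC check).

0000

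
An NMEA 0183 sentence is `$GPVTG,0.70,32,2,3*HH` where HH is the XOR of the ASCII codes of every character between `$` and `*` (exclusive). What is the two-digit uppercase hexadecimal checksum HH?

XOR the ASCII codes of the payload characters:
  'G' = 0x47 → acc = 0x47
  'P' = 0x50 → acc = 0x17
  'V' = 0x56 → acc = 0x41
  'T' = 0x54 → acc = 0x15
  'G' = 0x47 → acc = 0x52
  ',' = 0x2C → acc = 0x7E
  '0' = 0x30 → acc = 0x4E
  '.' = 0x2E → acc = 0x60
  '7' = 0x37 → acc = 0x57
  '0' = 0x30 → acc = 0x67
  ',' = 0x2C → acc = 0x4B
  '3' = 0x33 → acc = 0x78
  '2' = 0x32 → acc = 0x4A
  ',' = 0x2C → acc = 0x66
  '2' = 0x32 → acc = 0x54
  ',' = 0x2C → acc = 0x78
  '3' = 0x33 → acc = 0x4B
Checksum = 0x4B.

4B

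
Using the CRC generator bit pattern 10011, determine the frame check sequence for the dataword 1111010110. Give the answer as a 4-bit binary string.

Append 4 zeros: 11110101100000. Divide by 10011 (XOR where the leading bit is 1):
  pos 0: 11110 XOR 10011 = 01101
  pos 1: 11011 XOR 10011 = 01000
  pos 2: 10000 XOR 10011 = 00011
  pos 5: 11110 XOR 10011 = 01101
  pos 6: 11010 XOR 10011 = 01001
  pos 7: 10010 XOR 10011 = 00001
Remainder (last 4 bits) = 0100. This is the CRC / FCS.

0100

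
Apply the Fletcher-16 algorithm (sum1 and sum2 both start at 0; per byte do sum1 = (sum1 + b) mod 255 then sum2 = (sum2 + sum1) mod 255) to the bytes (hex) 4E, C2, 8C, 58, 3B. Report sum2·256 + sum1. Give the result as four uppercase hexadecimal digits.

2431

Running sums (mod 255):
  after byte 0 (4E): sum1=78, sum2=78
  after byte 1 (C2): sum1=17, sum2=95
  after byte 2 (8C): sum1=157, sum2=252
  after byte 3 (58): sum1=245, sum2=242
  after byte 4 (3B): sum1=49, sum2=36
Checksum = sum2·256 + sum1 = 36·256 + 49 = 9265 = 0x2431.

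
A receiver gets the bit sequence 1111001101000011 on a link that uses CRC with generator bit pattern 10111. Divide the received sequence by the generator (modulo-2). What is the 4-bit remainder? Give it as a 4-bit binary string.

1000

Modulo-2 division of 1111001101000011 by 10111:
  pos 0: 11110 XOR 10111 = 01001
  pos 1: 10010 XOR 10111 = 00101
  pos 3: 10111 XOR 10111 = 00000
  pos 9: 10000 XOR 10111 = 00111
  pos 11: 11111 XOR 10111 = 01000
Remainder = 1000 (nonzero — an error is detected).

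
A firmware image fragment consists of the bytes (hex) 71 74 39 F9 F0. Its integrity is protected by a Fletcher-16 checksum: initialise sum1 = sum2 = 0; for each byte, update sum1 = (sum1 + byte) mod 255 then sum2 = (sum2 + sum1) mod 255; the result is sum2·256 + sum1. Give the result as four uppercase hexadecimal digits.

990A

Running sums (mod 255):
  after byte 0 (71): sum1=113, sum2=113
  after byte 1 (74): sum1=229, sum2=87
  after byte 2 (39): sum1=31, sum2=118
  after byte 3 (F9): sum1=25, sum2=143
  after byte 4 (F0): sum1=10, sum2=153
Checksum = sum2·256 + sum1 = 153·256 + 10 = 39178 = 0x990A.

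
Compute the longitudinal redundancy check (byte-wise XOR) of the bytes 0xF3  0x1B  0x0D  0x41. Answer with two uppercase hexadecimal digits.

XOR the bytes together:
  start with 0xF3
  0xF3 ⊕ 0x1B = 0xE8
  0xE8 ⊕ 0x0D = 0xE5
  0xE5 ⊕ 0x41 = 0xA4

A4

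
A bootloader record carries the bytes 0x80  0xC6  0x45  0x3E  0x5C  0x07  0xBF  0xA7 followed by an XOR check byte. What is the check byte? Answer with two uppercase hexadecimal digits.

XOR the bytes together:
  start with 0x80
  0x80 ⊕ 0xC6 = 0x46
  0x46 ⊕ 0x45 = 0x03
  0x03 ⊕ 0x3E = 0x3D
  0x3D ⊕ 0x5C = 0x61
  0x61 ⊕ 0x07 = 0x66
  0x66 ⊕ 0xBF = 0xD9
  0xD9 ⊕ 0xA7 = 0x7E

7E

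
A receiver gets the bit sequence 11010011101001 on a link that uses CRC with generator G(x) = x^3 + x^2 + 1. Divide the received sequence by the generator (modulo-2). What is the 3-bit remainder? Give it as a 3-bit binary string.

000

Modulo-2 division of 11010011101001 by 1101:
  pos 0: 1101 XOR 1101 = 0000
  pos 6: 1110 XOR 1101 = 0011
  pos 8: 1110 XOR 1101 = 0011
  pos 10: 1101 XOR 1101 = 0000
Remainder = 000 (zero — the frame passes the CRC check).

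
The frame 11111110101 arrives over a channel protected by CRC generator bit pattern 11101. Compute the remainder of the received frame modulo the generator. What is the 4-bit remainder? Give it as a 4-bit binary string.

Modulo-2 division of 11111110101 by 11101:
  pos 0: 11111 XOR 11101 = 00010
  pos 3: 10110 XOR 11101 = 01011
  pos 4: 10111 XOR 11101 = 01010
  pos 5: 10100 XOR 11101 = 01001
  pos 6: 10011 XOR 11101 = 01110
Remainder = 1110 (nonzero — an error is detected).

1110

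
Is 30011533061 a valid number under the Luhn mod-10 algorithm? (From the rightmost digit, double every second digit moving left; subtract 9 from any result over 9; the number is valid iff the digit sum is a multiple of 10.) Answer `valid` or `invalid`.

valid

From the right, keep odd positions and double even positions (subtract 9 from any doubled value over 9):
  doubled (positions 2,4,...): 3 6 1 2 0 → sum 12
  kept (positions 1,3,...): 1 0 3 1 0 3 → sum 8
Total = 20.
20 mod 10 = 0, so the number is valid.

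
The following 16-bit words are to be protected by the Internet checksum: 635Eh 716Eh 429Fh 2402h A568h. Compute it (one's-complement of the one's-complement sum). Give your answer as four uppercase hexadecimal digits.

One's-complement addition (fold any carry out of bit 15 back into bit 0):
  0x635E + 0x716E = 0x0D4CC
  0xD4CC + 0x429F = 0x1176B → wrap carry → 0x176C
  0x176C + 0x2402 = 0x03B6E
  0x3B6E + 0xA568 = 0x0E0D6
One's-complement sum = 0xE0D6.
Checksum = ~0xE0D6 & 0xFFFF = 0x1F29.

1F29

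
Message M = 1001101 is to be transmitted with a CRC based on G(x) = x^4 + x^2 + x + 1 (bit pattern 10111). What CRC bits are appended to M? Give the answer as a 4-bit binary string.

Append 4 zeros: 10011010000. Divide by 10111 (XOR where the leading bit is 1):
  pos 0: 10011 XOR 10111 = 00100
  pos 2: 10001 XOR 10111 = 00110
  pos 4: 11000 XOR 10111 = 01111
  pos 5: 11110 XOR 10111 = 01001
  pos 6: 10010 XOR 10111 = 00101
Remainder (last 4 bits) = 0101. This is the CRC / FCS.

0101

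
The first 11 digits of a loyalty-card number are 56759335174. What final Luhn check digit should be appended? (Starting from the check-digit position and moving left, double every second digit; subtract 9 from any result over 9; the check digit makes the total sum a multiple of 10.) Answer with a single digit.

Partial digits right→left: 4 7 1 5 3 3 9 5 7 6 5
Double every second digit counting from the check-digit position (so the 1st, 3rd, 5th, ... of the partial from the right).
  doubled (with −9 where >9): 8 2 6 9 5 1 → sum 31
  kept as-is: 7 5 3 5 6 → sum 26
Total = 31 + 26 = 57.
Check digit = (10 − (57 mod 10)) mod 10 = 3.

3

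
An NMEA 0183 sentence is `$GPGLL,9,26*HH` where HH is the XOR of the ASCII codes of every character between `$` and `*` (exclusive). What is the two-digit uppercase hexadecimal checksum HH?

6D

XOR the ASCII codes of the payload characters:
  'G' = 0x47 → acc = 0x47
  'P' = 0x50 → acc = 0x17
  'G' = 0x47 → acc = 0x50
  'L' = 0x4C → acc = 0x1C
  'L' = 0x4C → acc = 0x50
  ',' = 0x2C → acc = 0x7C
  '9' = 0x39 → acc = 0x45
  ',' = 0x2C → acc = 0x69
  '2' = 0x32 → acc = 0x5B
  '6' = 0x36 → acc = 0x6D
Checksum = 0x6D.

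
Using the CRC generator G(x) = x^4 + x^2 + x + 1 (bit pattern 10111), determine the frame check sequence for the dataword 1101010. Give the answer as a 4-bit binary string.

Append 4 zeros: 11010100000. Divide by 10111 (XOR where the leading bit is 1):
  pos 0: 11010 XOR 10111 = 01101
  pos 1: 11011 XOR 10111 = 01100
  pos 2: 11000 XOR 10111 = 01111
  pos 3: 11110 XOR 10111 = 01001
  pos 4: 10010 XOR 10111 = 00101
  pos 6: 10100 XOR 10111 = 00011
Remainder (last 4 bits) = 0011. This is the CRC / FCS.

0011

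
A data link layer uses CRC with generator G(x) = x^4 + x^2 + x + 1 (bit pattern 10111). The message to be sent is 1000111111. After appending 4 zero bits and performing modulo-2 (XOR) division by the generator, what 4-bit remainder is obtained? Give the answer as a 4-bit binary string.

1110

Append 4 zeros: 10001111110000. Divide by 10111 (XOR where the leading bit is 1):
  pos 0: 10001 XOR 10111 = 00110
  pos 2: 11011 XOR 10111 = 01100
  pos 3: 11001 XOR 10111 = 01110
  pos 4: 11101 XOR 10111 = 01010
  pos 5: 10101 XOR 10111 = 00010
  pos 8: 10000 XOR 10111 = 00111
Remainder (last 4 bits) = 1110. This is the CRC / FCS.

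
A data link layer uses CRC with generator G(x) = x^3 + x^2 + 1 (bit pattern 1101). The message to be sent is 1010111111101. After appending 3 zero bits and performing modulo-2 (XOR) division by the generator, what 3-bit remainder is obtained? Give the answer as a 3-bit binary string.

Append 3 zeros: 1010111111101000. Divide by 1101 (XOR where the leading bit is 1):
  pos 0: 1010 XOR 1101 = 0111
  pos 1: 1111 XOR 1101 = 0010
  pos 3: 1011 XOR 1101 = 0110
  pos 4: 1101 XOR 1101 = 0000
  pos 8: 1110 XOR 1101 = 0011
  pos 10: 1110 XOR 1101 = 0011
  pos 12: 1100 XOR 1101 = 0001
Remainder (last 3 bits) = 001. This is the CRC / FCS.

001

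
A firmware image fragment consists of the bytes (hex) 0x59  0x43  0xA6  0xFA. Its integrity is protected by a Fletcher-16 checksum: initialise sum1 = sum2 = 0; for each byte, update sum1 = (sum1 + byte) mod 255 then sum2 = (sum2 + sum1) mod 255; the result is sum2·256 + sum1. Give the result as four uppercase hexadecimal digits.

Running sums (mod 255):
  after byte 0 (0x59): sum1=89, sum2=89
  after byte 1 (0x43): sum1=156, sum2=245
  after byte 2 (0xA6): sum1=67, sum2=57
  after byte 3 (0xFA): sum1=62, sum2=119
Checksum = sum2·256 + sum1 = 119·256 + 62 = 30526 = 0x773E.

773E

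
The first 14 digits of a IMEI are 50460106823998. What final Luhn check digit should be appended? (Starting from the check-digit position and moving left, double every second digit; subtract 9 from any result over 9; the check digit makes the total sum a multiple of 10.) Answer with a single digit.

3

Partial digits right→left: 8 9 9 3 2 8 6 0 1 0 6 4 0 5
Double every second digit counting from the check-digit position (so the 1st, 3rd, 5th, ... of the partial from the right).
  doubled (with −9 where >9): 7 9 4 3 2 3 0 → sum 28
  kept as-is: 9 3 8 0 0 4 5 → sum 29
Total = 28 + 29 = 57.
Check digit = (10 − (57 mod 10)) mod 10 = 3.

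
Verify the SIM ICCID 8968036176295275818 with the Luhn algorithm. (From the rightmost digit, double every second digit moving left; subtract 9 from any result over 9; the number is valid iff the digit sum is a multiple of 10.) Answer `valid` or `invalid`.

valid

From the right, keep odd positions and double even positions (subtract 9 from any doubled value over 9):
  doubled (positions 2,4,...): 2 1 4 9 3 2 6 7 9 → sum 43
  kept (positions 1,3,...): 8 8 7 5 2 7 6 0 6 8 → sum 57
Total = 100.
100 mod 10 = 0, so the number is valid.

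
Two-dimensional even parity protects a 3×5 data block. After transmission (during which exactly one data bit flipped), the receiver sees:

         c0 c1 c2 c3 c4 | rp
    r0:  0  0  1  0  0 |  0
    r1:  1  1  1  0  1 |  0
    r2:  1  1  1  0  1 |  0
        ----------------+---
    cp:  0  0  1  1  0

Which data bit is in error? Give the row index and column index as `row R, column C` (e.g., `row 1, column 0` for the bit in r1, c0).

row 0, column 3

Recompute each row's even parity and compare to rp:
  r0: data parity 1, sent rp 0 → mismatch
  r1: data parity 0, sent rp 0 → ok
  r2: data parity 0, sent rp 0 → ok
Recompute each column's even parity and compare to cp:
  c0: data parity 0, sent cp 0 → ok
  c1: data parity 0, sent cp 0 → ok
  c2: data parity 1, sent cp 1 → ok
  c3: data parity 0, sent cp 1 → mismatch
  c4: data parity 0, sent cp 0 → ok
Exactly one row (r0) and one column (c3) fail → the flipped bit is at their intersection.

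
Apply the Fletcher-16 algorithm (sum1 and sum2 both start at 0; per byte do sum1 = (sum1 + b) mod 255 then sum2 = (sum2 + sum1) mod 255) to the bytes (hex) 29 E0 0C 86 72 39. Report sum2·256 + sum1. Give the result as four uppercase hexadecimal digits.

Running sums (mod 255):
  after byte 0 (29): sum1=41, sum2=41
  after byte 1 (E0): sum1=10, sum2=51
  after byte 2 (0C): sum1=22, sum2=73
  after byte 3 (86): sum1=156, sum2=229
  after byte 4 (72): sum1=15, sum2=244
  after byte 5 (39): sum1=72, sum2=61
Checksum = sum2·256 + sum1 = 61·256 + 72 = 15688 = 0x3D48.

3D48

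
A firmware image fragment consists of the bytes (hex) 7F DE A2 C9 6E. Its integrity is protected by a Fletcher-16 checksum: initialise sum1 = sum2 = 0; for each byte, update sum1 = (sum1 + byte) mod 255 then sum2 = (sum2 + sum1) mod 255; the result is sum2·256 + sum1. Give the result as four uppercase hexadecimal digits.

E239

Running sums (mod 255):
  after byte 0 (7F): sum1=127, sum2=127
  after byte 1 (DE): sum1=94, sum2=221
  after byte 2 (A2): sum1=1, sum2=222
  after byte 3 (C9): sum1=202, sum2=169
  after byte 4 (6E): sum1=57, sum2=226
Checksum = sum2·256 + sum1 = 226·256 + 57 = 57913 = 0xE239.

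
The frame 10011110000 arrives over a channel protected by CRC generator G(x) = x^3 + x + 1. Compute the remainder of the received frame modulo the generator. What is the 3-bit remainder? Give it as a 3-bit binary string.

Modulo-2 division of 10011110000 by 1011:
  pos 0: 1001 XOR 1011 = 0010
  pos 2: 1011 XOR 1011 = 0000
  pos 6: 1000 XOR 1011 = 0011
Remainder = 110 (nonzero — an error is detected).

110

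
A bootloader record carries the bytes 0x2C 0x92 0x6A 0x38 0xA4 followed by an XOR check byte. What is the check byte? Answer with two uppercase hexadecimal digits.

48

XOR the bytes together:
  start with 0x2C
  0x2C ⊕ 0x92 = 0xBE
  0xBE ⊕ 0x6A = 0xD4
  0xD4 ⊕ 0x38 = 0xEC
  0xEC ⊕ 0xA4 = 0x48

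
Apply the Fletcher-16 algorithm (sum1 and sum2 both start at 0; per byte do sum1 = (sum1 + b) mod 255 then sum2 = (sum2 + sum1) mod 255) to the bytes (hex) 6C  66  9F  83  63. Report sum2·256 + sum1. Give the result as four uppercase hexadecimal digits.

0159

Running sums (mod 255):
  after byte 0 (6C): sum1=108, sum2=108
  after byte 1 (66): sum1=210, sum2=63
  after byte 2 (9F): sum1=114, sum2=177
  after byte 3 (83): sum1=245, sum2=167
  after byte 4 (63): sum1=89, sum2=1
Checksum = sum2·256 + sum1 = 1·256 + 89 = 345 = 0x0159.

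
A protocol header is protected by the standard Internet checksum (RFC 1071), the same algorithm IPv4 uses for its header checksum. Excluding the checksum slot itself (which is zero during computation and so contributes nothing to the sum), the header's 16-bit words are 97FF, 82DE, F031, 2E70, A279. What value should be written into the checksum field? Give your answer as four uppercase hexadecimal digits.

2406

One's-complement addition (fold any carry out of bit 15 back into bit 0):
  0x97FF + 0x82DE = 0x11ADD → wrap carry → 0x1ADE
  0x1ADE + 0xF031 = 0x10B0F → wrap carry → 0x0B10
  0x0B10 + 0x2E70 = 0x03980
  0x3980 + 0xA279 = 0x0DBF9
One's-complement sum = 0xDBF9.
Checksum = ~0xDBF9 & 0xFFFF = 0x2406.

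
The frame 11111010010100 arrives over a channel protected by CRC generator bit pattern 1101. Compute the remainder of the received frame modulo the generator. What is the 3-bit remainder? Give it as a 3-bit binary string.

Modulo-2 division of 11111010010100 by 1101:
  pos 0: 1111 XOR 1101 = 0010
  pos 2: 1010 XOR 1101 = 0111
  pos 3: 1111 XOR 1101 = 0010
  pos 5: 1000 XOR 1101 = 0101
  pos 6: 1011 XOR 1101 = 0110
  pos 7: 1100 XOR 1101 = 0001
  pos 10: 1100 XOR 1101 = 0001
Remainder = 001 (nonzero — an error is detected).

001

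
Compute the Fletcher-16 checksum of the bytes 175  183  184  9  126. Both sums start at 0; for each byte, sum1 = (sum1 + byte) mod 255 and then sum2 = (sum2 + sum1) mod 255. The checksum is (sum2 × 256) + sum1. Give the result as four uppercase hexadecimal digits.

Running sums (mod 255):
  after byte 0 (175): sum1=175, sum2=175
  after byte 1 (183): sum1=103, sum2=23
  after byte 2 (184): sum1=32, sum2=55
  after byte 3 (9): sum1=41, sum2=96
  after byte 4 (126): sum1=167, sum2=8
Checksum = sum2·256 + sum1 = 8·256 + 167 = 2215 = 0x08A7.

08A7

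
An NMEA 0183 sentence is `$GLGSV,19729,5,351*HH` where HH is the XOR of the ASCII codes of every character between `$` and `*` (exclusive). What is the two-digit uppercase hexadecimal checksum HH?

XOR the ASCII codes of the payload characters:
  'G' = 0x47 → acc = 0x47
  'L' = 0x4C → acc = 0x0B
  'G' = 0x47 → acc = 0x4C
  'S' = 0x53 → acc = 0x1F
  'V' = 0x56 → acc = 0x49
  ',' = 0x2C → acc = 0x65
  '1' = 0x31 → acc = 0x54
  '9' = 0x39 → acc = 0x6D
  '7' = 0x37 → acc = 0x5A
  '2' = 0x32 → acc = 0x68
  '9' = 0x39 → acc = 0x51
  ',' = 0x2C → acc = 0x7D
  '5' = 0x35 → acc = 0x48
  ',' = 0x2C → acc = 0x64
  '3' = 0x33 → acc = 0x57
  '5' = 0x35 → acc = 0x62
  '1' = 0x31 → acc = 0x53
Checksum = 0x53.

53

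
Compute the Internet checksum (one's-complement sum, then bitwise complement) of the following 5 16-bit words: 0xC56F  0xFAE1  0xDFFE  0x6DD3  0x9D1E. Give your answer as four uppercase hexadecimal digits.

One's-complement addition (fold any carry out of bit 15 back into bit 0):
  0xC56F + 0xFAE1 = 0x1C050 → wrap carry → 0xC051
  0xC051 + 0xDFFE = 0x1A04F → wrap carry → 0xA050
  0xA050 + 0x6DD3 = 0x10E23 → wrap carry → 0x0E24
  0x0E24 + 0x9D1E = 0x0AB42
One's-complement sum = 0xAB42.
Checksum = ~0xAB42 & 0xFFFF = 0x54BD.

54BD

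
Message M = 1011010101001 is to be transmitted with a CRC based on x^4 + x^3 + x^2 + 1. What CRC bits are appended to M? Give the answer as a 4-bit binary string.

1110

Append 4 zeros: 10110101010010000. Divide by 11101 (XOR where the leading bit is 1):
  pos 0: 10110 XOR 11101 = 01011
  pos 1: 10111 XOR 11101 = 01010
  pos 2: 10100 XOR 11101 = 01001
  pos 3: 10011 XOR 11101 = 01110
  pos 4: 11100 XOR 11101 = 00001
  pos 8: 11001 XOR 11101 = 00100
  pos 10: 10000 XOR 11101 = 01101
  pos 11: 11010 XOR 11101 = 00111
Remainder (last 4 bits) = 1110. This is the CRC / FCS.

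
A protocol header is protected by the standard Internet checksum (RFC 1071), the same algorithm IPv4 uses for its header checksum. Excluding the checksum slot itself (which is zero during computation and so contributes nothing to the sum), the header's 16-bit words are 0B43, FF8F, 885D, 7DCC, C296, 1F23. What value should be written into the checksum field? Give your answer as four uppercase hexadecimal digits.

One's-complement addition (fold any carry out of bit 15 back into bit 0):
  0x0B43 + 0xFF8F = 0x10AD2 → wrap carry → 0x0AD3
  0x0AD3 + 0x885D = 0x09330
  0x9330 + 0x7DCC = 0x110FC → wrap carry → 0x10FD
  0x10FD + 0xC296 = 0x0D393
  0xD393 + 0x1F23 = 0x0F2B6
One's-complement sum = 0xF2B6.
Checksum = ~0xF2B6 & 0xFFFF = 0x0D49.

0D49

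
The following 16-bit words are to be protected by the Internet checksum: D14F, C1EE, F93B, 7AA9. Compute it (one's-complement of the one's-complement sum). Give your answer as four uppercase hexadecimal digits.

One's-complement addition (fold any carry out of bit 15 back into bit 0):
  0xD14F + 0xC1EE = 0x1933D → wrap carry → 0x933E
  0x933E + 0xF93B = 0x18C79 → wrap carry → 0x8C7A
  0x8C7A + 0x7AA9 = 0x10723 → wrap carry → 0x0724
One's-complement sum = 0x0724.
Checksum = ~0x0724 & 0xFFFF = 0xF8DB.

F8DB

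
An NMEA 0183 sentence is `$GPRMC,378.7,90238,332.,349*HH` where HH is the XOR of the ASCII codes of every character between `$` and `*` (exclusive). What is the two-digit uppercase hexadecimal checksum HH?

XOR the ASCII codes of the payload characters:
  'G' = 0x47 → acc = 0x47
  'P' = 0x50 → acc = 0x17
  'R' = 0x52 → acc = 0x45
  'M' = 0x4D → acc = 0x08
  'C' = 0x43 → acc = 0x4B
  ',' = 0x2C → acc = 0x67
  '3' = 0x33 → acc = 0x54
  '7' = 0x37 → acc = 0x63
  '8' = 0x38 → acc = 0x5B
  '.' = 0x2E → acc = 0x75
  '7' = 0x37 → acc = 0x42
  ',' = 0x2C → acc = 0x6E
  '9' = 0x39 → acc = 0x57
  '0' = 0x30 → acc = 0x67
  '2' = 0x32 → acc = 0x55
  '3' = 0x33 → acc = 0x66
  '8' = 0x38 → acc = 0x5E
  ',' = 0x2C → acc = 0x72
  '3' = 0x33 → acc = 0x41
  '3' = 0x33 → acc = 0x72
  '2' = 0x32 → acc = 0x40
  '.' = 0x2E → acc = 0x6E
  ',' = 0x2C → acc = 0x42
  '3' = 0x33 → acc = 0x71
  '4' = 0x34 → acc = 0x45
  '9' = 0x39 → acc = 0x7C
Checksum = 0x7C.

7C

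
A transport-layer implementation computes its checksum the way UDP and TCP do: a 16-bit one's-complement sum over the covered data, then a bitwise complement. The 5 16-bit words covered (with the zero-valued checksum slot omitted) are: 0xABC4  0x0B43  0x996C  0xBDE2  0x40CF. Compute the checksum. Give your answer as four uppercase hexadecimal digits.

B0D9

One's-complement addition (fold any carry out of bit 15 back into bit 0):
  0xABC4 + 0x0B43 = 0x0B707
  0xB707 + 0x996C = 0x15073 → wrap carry → 0x5074
  0x5074 + 0xBDE2 = 0x10E56 → wrap carry → 0x0E57
  0x0E57 + 0x40CF = 0x04F26
One's-complement sum = 0x4F26.
Checksum = ~0x4F26 & 0xFFFF = 0xB0D9.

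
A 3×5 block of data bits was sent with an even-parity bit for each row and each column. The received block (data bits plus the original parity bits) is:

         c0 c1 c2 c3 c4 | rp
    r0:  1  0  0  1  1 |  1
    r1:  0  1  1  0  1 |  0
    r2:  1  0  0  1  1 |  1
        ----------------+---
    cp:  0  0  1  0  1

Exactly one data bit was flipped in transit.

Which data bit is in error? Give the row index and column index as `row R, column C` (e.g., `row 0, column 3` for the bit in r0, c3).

row 1, column 1

Recompute each row's even parity and compare to rp:
  r0: data parity 1, sent rp 1 → ok
  r1: data parity 1, sent rp 0 → mismatch
  r2: data parity 1, sent rp 1 → ok
Recompute each column's even parity and compare to cp:
  c0: data parity 0, sent cp 0 → ok
  c1: data parity 1, sent cp 0 → mismatch
  c2: data parity 1, sent cp 1 → ok
  c3: data parity 0, sent cp 0 → ok
  c4: data parity 1, sent cp 1 → ok
Exactly one row (r1) and one column (c1) fail → the flipped bit is at their intersection.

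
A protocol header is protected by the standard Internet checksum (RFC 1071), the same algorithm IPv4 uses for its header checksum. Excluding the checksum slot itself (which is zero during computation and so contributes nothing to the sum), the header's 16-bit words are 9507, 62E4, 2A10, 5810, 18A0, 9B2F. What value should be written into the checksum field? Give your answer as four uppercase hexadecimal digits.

D223

One's-complement addition (fold any carry out of bit 15 back into bit 0):
  0x9507 + 0x62E4 = 0x0F7EB
  0xF7EB + 0x2A10 = 0x121FB → wrap carry → 0x21FC
  0x21FC + 0x5810 = 0x07A0C
  0x7A0C + 0x18A0 = 0x092AC
  0x92AC + 0x9B2F = 0x12DDB → wrap carry → 0x2DDC
One's-complement sum = 0x2DDC.
Checksum = ~0x2DDC & 0xFFFF = 0xD223.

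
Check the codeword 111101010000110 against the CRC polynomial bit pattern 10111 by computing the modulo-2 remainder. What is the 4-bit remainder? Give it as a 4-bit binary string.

0000

Modulo-2 division of 111101010000110 by 10111:
  pos 0: 11110 XOR 10111 = 01001
  pos 1: 10011 XOR 10111 = 00100
  pos 3: 10001 XOR 10111 = 00110
  pos 5: 11000 XOR 10111 = 01111
  pos 6: 11110 XOR 10111 = 01001
  pos 7: 10010 XOR 10111 = 00101
  pos 9: 10111 XOR 10111 = 00000
Remainder = 0000 (zero — the frame passes the CRC check).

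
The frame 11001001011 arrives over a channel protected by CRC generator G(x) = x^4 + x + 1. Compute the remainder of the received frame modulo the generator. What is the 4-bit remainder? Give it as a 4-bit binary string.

1010

Modulo-2 division of 11001001011 by 10011:
  pos 0: 11001 XOR 10011 = 01010
  pos 1: 10100 XOR 10011 = 00111
  pos 3: 11101 XOR 10011 = 01110
  pos 4: 11100 XOR 10011 = 01111
  pos 5: 11111 XOR 10011 = 01100
  pos 6: 11001 XOR 10011 = 01010
Remainder = 1010 (nonzero — an error is detected).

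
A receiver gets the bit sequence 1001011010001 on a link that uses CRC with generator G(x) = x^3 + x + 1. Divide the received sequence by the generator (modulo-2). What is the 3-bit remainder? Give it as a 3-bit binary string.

000

Modulo-2 division of 1001011010001 by 1011:
  pos 0: 1001 XOR 1011 = 0010
  pos 2: 1001 XOR 1011 = 0010
  pos 4: 1010 XOR 1011 = 0001
  pos 7: 1100 XOR 1011 = 0111
  pos 8: 1110 XOR 1011 = 0101
  pos 9: 1011 XOR 1011 = 0000
Remainder = 000 (zero — the frame passes the CRC check).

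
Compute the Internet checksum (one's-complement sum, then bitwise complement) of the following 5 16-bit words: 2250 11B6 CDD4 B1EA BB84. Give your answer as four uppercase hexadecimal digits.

90B5

One's-complement addition (fold any carry out of bit 15 back into bit 0):
  0x2250 + 0x11B6 = 0x03406
  0x3406 + 0xCDD4 = 0x101DA → wrap carry → 0x01DB
  0x01DB + 0xB1EA = 0x0B3C5
  0xB3C5 + 0xBB84 = 0x16F49 → wrap carry → 0x6F4A
One's-complement sum = 0x6F4A.
Checksum = ~0x6F4A & 0xFFFF = 0x90B5.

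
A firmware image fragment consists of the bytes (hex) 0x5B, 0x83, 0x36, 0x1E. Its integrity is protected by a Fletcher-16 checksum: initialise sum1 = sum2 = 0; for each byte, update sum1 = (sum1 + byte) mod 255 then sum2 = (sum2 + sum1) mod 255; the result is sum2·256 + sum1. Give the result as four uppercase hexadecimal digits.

Running sums (mod 255):
  after byte 0 (0x5B): sum1=91, sum2=91
  after byte 1 (0x83): sum1=222, sum2=58
  after byte 2 (0x36): sum1=21, sum2=79
  after byte 3 (0x1E): sum1=51, sum2=130
Checksum = sum2·256 + sum1 = 130·256 + 51 = 33331 = 0x8233.

8233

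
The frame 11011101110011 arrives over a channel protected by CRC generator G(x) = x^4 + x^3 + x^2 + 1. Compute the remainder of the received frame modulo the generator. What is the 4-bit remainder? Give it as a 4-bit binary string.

Modulo-2 division of 11011101110011 by 11101:
  pos 0: 11011 XOR 11101 = 00110
  pos 2: 11010 XOR 11101 = 00111
  pos 4: 11111 XOR 11101 = 00010
  pos 7: 10100 XOR 11101 = 01001
  pos 8: 10011 XOR 11101 = 01110
  pos 9: 11101 XOR 11101 = 00000
Remainder = 0000 (zero — the frame passes the CRC check).

0000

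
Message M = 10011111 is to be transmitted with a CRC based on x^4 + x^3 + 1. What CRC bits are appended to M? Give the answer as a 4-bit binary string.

1001

Append 4 zeros: 100111110000. Divide by 11001 (XOR where the leading bit is 1):
  pos 0: 10011 XOR 11001 = 01010
  pos 1: 10101 XOR 11001 = 01100
  pos 2: 11001 XOR 11001 = 00000
  pos 7: 10000 XOR 11001 = 01001
Remainder (last 4 bits) = 1001. This is the CRC / FCS.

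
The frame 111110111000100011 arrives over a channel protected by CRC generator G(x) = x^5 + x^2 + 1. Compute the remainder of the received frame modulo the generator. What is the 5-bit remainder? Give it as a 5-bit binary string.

11100

Modulo-2 division of 111110111000100011 by 100101:
  pos 0: 111110 XOR 100101 = 011011
  pos 1: 110111 XOR 100101 = 010010
  pos 2: 100101 XOR 100101 = 000000
  pos 8: 100010 XOR 100101 = 000111
  pos 11: 111001 XOR 100101 = 011100
  pos 12: 111001 XOR 100101 = 011100
Remainder = 11100 (nonzero — an error is detected).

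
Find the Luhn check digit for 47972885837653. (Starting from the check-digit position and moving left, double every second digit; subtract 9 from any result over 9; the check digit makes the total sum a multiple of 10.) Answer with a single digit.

Partial digits right→left: 3 5 6 7 3 8 5 8 8 2 7 9 7 4
Double every second digit counting from the check-digit position (so the 1st, 3rd, 5th, ... of the partial from the right).
  doubled (with −9 where >9): 6 3 6 1 7 5 5 → sum 33
  kept as-is: 5 7 8 8 2 9 4 → sum 43
Total = 33 + 43 = 76.
Check digit = (10 − (76 mod 10)) mod 10 = 4.

4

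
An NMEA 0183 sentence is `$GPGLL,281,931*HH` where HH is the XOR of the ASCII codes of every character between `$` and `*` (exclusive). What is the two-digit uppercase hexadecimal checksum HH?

50

XOR the ASCII codes of the payload characters:
  'G' = 0x47 → acc = 0x47
  'P' = 0x50 → acc = 0x17
  'G' = 0x47 → acc = 0x50
  'L' = 0x4C → acc = 0x1C
  'L' = 0x4C → acc = 0x50
  ',' = 0x2C → acc = 0x7C
  '2' = 0x32 → acc = 0x4E
  '8' = 0x38 → acc = 0x76
  '1' = 0x31 → acc = 0x47
  ',' = 0x2C → acc = 0x6B
  '9' = 0x39 → acc = 0x52
  '3' = 0x33 → acc = 0x61
  '1' = 0x31 → acc = 0x50
Checksum = 0x50.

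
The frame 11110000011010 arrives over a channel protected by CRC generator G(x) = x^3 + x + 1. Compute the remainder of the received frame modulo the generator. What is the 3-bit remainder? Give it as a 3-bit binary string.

000

Modulo-2 division of 11110000011010 by 1011:
  pos 0: 1111 XOR 1011 = 0100
  pos 1: 1000 XOR 1011 = 0011
  pos 3: 1100 XOR 1011 = 0111
  pos 4: 1110 XOR 1011 = 0101
  pos 5: 1010 XOR 1011 = 0001
  pos 8: 1110 XOR 1011 = 0101
  pos 9: 1011 XOR 1011 = 0000
Remainder = 000 (zero — the frame passes the CRC check).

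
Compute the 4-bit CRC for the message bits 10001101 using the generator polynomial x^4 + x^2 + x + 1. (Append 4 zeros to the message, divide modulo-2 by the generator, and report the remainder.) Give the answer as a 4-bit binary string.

Append 4 zeros: 100011010000. Divide by 10111 (XOR where the leading bit is 1):
  pos 0: 10001 XOR 10111 = 00110
  pos 2: 11010 XOR 10111 = 01101
  pos 3: 11011 XOR 10111 = 01100
  pos 4: 11000 XOR 10111 = 01111
  pos 5: 11110 XOR 10111 = 01001
  pos 6: 10010 XOR 10111 = 00101
Remainder (last 4 bits) = 1010. This is the CRC / FCS.

1010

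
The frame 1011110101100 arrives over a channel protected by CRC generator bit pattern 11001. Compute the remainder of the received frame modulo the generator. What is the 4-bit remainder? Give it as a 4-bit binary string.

Modulo-2 division of 1011110101100 by 11001:
  pos 0: 10111 XOR 11001 = 01110
  pos 1: 11101 XOR 11001 = 00100
  pos 3: 10001 XOR 11001 = 01000
  pos 4: 10000 XOR 11001 = 01001
  pos 5: 10011 XOR 11001 = 01010
  pos 6: 10101 XOR 11001 = 01100
  pos 7: 11000 XOR 11001 = 00001
Remainder = 0010 (nonzero — an error is detected).

0010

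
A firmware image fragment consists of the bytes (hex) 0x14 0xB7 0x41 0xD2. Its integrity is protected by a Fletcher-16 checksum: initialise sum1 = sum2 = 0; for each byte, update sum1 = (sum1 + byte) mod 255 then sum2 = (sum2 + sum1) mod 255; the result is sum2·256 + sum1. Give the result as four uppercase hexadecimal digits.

Running sums (mod 255):
  after byte 0 (0x14): sum1=20, sum2=20
  after byte 1 (0xB7): sum1=203, sum2=223
  after byte 2 (0x41): sum1=13, sum2=236
  after byte 3 (0xD2): sum1=223, sum2=204
Checksum = sum2·256 + sum1 = 204·256 + 223 = 52447 = 0xCCDF.

CCDF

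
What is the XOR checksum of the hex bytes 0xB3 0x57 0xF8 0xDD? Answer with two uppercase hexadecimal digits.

C1

XOR the bytes together:
  start with 0xB3
  0xB3 ⊕ 0x57 = 0xE4
  0xE4 ⊕ 0xF8 = 0x1C
  0x1C ⊕ 0xDD = 0xC1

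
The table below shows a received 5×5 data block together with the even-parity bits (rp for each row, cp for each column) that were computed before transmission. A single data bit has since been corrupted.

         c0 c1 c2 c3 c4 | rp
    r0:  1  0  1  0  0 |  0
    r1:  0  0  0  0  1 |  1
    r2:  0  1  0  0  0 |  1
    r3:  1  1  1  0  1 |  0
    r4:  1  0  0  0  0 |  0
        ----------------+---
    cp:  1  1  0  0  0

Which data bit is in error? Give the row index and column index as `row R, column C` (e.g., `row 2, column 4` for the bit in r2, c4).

row 4, column 1

Recompute each row's even parity and compare to rp:
  r0: data parity 0, sent rp 0 → ok
  r1: data parity 1, sent rp 1 → ok
  r2: data parity 1, sent rp 1 → ok
  r3: data parity 0, sent rp 0 → ok
  r4: data parity 1, sent rp 0 → mismatch
Recompute each column's even parity and compare to cp:
  c0: data parity 1, sent cp 1 → ok
  c1: data parity 0, sent cp 1 → mismatch
  c2: data parity 0, sent cp 0 → ok
  c3: data parity 0, sent cp 0 → ok
  c4: data parity 0, sent cp 0 → ok
Exactly one row (r4) and one column (c1) fail → the flipped bit is at their intersection.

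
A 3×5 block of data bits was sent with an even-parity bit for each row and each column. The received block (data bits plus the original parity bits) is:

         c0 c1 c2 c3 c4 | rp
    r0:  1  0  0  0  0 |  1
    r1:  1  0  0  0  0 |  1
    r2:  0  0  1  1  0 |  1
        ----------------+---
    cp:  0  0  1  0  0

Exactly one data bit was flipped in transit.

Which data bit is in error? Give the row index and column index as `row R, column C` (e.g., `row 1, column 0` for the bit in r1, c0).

Recompute each row's even parity and compare to rp:
  r0: data parity 1, sent rp 1 → ok
  r1: data parity 1, sent rp 1 → ok
  r2: data parity 0, sent rp 1 → mismatch
Recompute each column's even parity and compare to cp:
  c0: data parity 0, sent cp 0 → ok
  c1: data parity 0, sent cp 0 → ok
  c2: data parity 1, sent cp 1 → ok
  c3: data parity 1, sent cp 0 → mismatch
  c4: data parity 0, sent cp 0 → ok
Exactly one row (r2) and one column (c3) fail → the flipped bit is at their intersection.

row 2, column 3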